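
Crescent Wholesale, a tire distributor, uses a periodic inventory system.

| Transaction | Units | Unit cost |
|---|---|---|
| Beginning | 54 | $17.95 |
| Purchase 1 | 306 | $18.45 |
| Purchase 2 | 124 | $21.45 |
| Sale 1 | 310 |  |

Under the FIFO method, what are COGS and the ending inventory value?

COGS = $5,692.50; ending inventory = $3,582.30

Sale 1 (310) [FIFO — oldest first]: 54 @ $17.95 + 256 @ $18.45 = $5,692.50
Ending inventory: 50 @ $18.45 + 124 @ $21.45 = $3,582.30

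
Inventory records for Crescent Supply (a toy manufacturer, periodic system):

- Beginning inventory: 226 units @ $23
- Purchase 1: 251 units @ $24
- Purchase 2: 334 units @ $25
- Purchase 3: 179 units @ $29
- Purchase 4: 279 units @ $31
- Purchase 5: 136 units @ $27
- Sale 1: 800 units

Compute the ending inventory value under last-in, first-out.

Ending inventory = $14,422

Sale 1 (800) [LIFO — newest first]: 136 @ $27 + 279 @ $31 + 179 @ $29 + 206 @ $25 = $22,662
Ending inventory: 226 @ $23 + 251 @ $24 + 128 @ $25 = $14,422
Check: goods available $37,084 = COGS $22,662 + ending $14,422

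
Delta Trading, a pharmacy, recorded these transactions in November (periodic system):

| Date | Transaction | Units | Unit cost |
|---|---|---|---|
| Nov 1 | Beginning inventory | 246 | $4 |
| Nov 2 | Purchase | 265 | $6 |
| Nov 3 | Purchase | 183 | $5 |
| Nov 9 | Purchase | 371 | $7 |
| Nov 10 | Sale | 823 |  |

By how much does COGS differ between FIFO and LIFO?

FIFO COGS: 246 @ $4 + 265 @ $6 + 183 @ $5 + 129 @ $7 = $4,392
LIFO COGS: 371 @ $7 + 183 @ $5 + 265 @ $6 + 4 @ $4 = $5,118
Difference = |$4,392 − $5,118| = $726

$726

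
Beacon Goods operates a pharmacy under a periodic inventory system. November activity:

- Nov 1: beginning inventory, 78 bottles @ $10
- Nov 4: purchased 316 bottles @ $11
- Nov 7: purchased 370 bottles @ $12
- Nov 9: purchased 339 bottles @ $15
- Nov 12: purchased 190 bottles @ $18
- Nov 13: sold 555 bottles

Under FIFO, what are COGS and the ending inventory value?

COGS = $6,188; ending inventory = $11,013

Nov 13, 555 sold [FIFO — oldest first]: 78 @ $10 + 316 @ $11 + 161 @ $12 = $6,188
Ending inventory: 209 @ $12 + 339 @ $15 + 190 @ $18 = $11,013
Check: goods available $17,201 = COGS $6,188 + ending $11,013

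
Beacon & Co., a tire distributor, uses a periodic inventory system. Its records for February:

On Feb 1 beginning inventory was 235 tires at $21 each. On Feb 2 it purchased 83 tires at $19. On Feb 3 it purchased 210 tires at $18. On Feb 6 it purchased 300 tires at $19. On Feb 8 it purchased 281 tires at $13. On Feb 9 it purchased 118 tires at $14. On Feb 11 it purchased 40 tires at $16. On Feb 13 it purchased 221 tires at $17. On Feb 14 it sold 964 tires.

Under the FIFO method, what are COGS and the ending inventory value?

Feb 14, 964 sold [FIFO — oldest first]: 235 @ $21 + 83 @ $19 + 210 @ $18 + 300 @ $19 + 136 @ $13 = $17,760
Ending inventory: 145 @ $13 + 118 @ $14 + 40 @ $16 + 221 @ $17 = $7,934

COGS = $17,760; ending inventory = $7,934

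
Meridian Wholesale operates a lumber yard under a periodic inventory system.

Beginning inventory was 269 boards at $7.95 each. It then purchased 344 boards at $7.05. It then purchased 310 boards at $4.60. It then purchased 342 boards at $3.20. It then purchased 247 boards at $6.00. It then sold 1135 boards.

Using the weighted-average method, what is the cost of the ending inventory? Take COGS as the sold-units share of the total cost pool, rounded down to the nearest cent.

Sale 1, sell 1135: 1135/1512 × $8,566.15 → $6,430.27
Ending inventory (cost pool remaining) = $2,135.88

Ending inventory = $2,135.88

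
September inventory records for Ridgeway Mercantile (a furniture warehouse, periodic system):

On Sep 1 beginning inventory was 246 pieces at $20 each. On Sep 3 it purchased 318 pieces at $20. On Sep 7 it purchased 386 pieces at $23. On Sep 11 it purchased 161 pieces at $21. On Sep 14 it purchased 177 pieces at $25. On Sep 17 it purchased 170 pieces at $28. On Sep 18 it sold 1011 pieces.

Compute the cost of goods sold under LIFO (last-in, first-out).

COGS = $23,784

Sep 18, 1011 sold [LIFO — newest first]: 170 @ $28 + 177 @ $25 + 161 @ $21 + 386 @ $23 + 117 @ $20 = $23,784
Ending inventory: 246 @ $20 + 201 @ $20 = $8,940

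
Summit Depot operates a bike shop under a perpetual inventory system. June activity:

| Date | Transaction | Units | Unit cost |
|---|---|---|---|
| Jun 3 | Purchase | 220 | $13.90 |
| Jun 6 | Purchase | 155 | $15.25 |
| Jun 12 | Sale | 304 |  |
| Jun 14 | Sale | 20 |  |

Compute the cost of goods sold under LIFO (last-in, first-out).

COGS = $4,712.85

Jun 12, 304 sold [LIFO — newest first]: 155 @ $15.25 + 149 @ $13.90 = $4,434.85
Jun 14, 20 sold [LIFO — newest first]: 20 @ $13.90 = $278.00
Total COGS = $4,434.85 + $278.00 = $4,712.85
Ending inventory: 51 @ $13.90 = $708.90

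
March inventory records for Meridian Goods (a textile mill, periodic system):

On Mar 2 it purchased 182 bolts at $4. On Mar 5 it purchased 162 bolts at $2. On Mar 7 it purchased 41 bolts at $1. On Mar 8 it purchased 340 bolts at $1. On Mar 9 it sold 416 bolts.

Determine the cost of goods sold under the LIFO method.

Mar 9, 416 sold [LIFO — newest first]: 340 @ $1 + 41 @ $1 + 35 @ $2 = $451
Ending inventory: 182 @ $4 + 127 @ $2 = $982

COGS = $451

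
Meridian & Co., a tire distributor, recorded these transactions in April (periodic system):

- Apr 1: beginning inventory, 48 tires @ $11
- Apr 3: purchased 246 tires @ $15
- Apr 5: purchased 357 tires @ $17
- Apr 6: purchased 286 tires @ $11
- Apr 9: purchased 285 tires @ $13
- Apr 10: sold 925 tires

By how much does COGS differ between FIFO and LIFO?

$432

FIFO COGS: 48 @ $11 + 246 @ $15 + 357 @ $17 + 274 @ $11 = $13,301
LIFO COGS: 285 @ $13 + 286 @ $11 + 354 @ $17 = $12,869
Difference = |$13,301 − $12,869| = $432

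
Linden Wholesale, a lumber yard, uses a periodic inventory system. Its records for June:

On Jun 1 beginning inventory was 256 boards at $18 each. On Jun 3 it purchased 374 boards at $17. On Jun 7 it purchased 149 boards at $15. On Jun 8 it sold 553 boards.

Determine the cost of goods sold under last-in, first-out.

COGS = $9,133

Jun 8, 553 sold [LIFO — newest first]: 149 @ $15 + 374 @ $17 + 30 @ $18 = $9,133
Ending inventory: 226 @ $18 = $4,068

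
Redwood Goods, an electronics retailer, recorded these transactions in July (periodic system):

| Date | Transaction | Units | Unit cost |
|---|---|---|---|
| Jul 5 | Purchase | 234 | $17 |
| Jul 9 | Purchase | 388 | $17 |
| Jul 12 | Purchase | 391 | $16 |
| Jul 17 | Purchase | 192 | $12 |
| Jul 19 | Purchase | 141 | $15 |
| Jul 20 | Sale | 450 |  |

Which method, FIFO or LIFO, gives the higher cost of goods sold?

FIFO

FIFO COGS: 234 @ $17 + 216 @ $17 = $7,650
LIFO COGS: 141 @ $15 + 192 @ $12 + 117 @ $16 = $6,291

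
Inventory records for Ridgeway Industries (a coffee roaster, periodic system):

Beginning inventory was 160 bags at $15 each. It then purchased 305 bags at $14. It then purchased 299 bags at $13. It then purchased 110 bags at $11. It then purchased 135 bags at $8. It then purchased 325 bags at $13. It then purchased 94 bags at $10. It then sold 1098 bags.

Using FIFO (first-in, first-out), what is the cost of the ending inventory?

Ending inventory = $4,008

Sale 1 (1098) [FIFO — oldest first]: 160 @ $15 + 305 @ $14 + 299 @ $13 + 110 @ $11 + 135 @ $8 + 89 @ $13 = $14,004
Ending inventory: 236 @ $13 + 94 @ $10 = $4,008
Check: goods available $18,012 = COGS $14,004 + ending $4,008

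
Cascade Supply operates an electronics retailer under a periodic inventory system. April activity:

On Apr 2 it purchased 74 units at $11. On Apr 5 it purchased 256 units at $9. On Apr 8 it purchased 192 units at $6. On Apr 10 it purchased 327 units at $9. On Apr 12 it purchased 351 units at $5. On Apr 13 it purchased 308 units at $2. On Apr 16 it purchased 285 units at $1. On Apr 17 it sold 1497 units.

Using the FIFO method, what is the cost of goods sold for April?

Apr 17, 1497 sold [FIFO — oldest first]: 74 @ $11 + 256 @ $9 + 192 @ $6 + 327 @ $9 + 351 @ $5 + 297 @ $2 = $9,562
Ending inventory: 11 @ $2 + 285 @ $1 = $307

COGS = $9,562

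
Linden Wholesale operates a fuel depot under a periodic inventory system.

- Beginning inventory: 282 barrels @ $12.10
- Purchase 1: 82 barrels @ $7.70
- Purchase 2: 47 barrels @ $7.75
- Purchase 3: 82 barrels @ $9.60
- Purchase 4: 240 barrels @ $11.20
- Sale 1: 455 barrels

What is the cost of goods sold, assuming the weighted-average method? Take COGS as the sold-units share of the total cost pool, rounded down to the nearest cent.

COGS = $4,893.29

Sale 1, sell 455: 455/733 × $7,883.05 → $4,893.29
Ending inventory (cost pool remaining) = $2,989.76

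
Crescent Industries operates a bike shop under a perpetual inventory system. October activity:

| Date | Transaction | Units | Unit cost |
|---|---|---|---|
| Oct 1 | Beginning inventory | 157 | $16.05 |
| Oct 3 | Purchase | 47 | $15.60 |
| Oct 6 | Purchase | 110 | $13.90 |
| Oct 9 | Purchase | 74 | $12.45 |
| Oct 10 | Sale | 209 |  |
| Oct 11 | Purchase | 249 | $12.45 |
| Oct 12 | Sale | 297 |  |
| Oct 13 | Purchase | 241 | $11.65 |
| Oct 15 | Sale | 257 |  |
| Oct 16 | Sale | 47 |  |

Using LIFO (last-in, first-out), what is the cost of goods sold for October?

Oct 10, 209 sold [LIFO — newest first]: 74 @ $12.45 + 110 @ $13.90 + 25 @ $15.60 = $2,840.30
Oct 12, 297 sold [LIFO — newest first]: 249 @ $12.45 + 22 @ $15.60 + 26 @ $16.05 = $3,860.55
Oct 15, 257 sold [LIFO — newest first]: 241 @ $11.65 + 16 @ $16.05 = $3,064.45
Oct 16, 47 sold [LIFO — newest first]: 47 @ $16.05 = $754.35
Total COGS = $2,840.30 + $3,860.55 + $3,064.45 + $754.35 = $10,519.65
Ending inventory: 68 @ $16.05 = $1,091.40
Check: goods available $11,611.05 = COGS $10,519.65 + ending $1,091.40

COGS = $10,519.65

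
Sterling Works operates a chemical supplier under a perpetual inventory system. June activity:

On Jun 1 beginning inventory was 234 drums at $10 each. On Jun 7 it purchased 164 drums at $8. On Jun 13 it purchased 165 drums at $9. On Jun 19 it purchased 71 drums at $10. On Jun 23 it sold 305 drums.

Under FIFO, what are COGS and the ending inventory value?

COGS = $2,908; ending inventory = $2,939

Jun 23, 305 sold [FIFO — oldest first]: 234 @ $10 + 71 @ $8 = $2,908
Ending inventory: 93 @ $8 + 165 @ $9 + 71 @ $10 = $2,939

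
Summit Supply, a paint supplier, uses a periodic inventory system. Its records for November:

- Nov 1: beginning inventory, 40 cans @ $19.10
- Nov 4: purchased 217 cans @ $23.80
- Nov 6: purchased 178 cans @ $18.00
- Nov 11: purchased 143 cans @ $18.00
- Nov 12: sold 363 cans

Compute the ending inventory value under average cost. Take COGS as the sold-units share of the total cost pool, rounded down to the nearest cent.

Ending inventory = $4,354.54

Nov 12, sell 363: 363/578 × $11,706.60 → $7,352.06
Ending inventory (cost pool remaining) = $4,354.54
Check: goods available $11,706.60 = COGS $7,352.06 + ending $4,354.54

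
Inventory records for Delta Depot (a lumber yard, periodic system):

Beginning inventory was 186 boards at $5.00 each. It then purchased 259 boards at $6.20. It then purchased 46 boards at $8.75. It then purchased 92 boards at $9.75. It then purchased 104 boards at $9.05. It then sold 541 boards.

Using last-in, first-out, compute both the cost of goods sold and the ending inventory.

COGS = $4,046.50; ending inventory = $730.00

Sale 1 (541) [LIFO — newest first]: 104 @ $9.05 + 92 @ $9.75 + 46 @ $8.75 + 259 @ $6.20 + 40 @ $5.00 = $4,046.50
Ending inventory: 146 @ $5.00 = $730.00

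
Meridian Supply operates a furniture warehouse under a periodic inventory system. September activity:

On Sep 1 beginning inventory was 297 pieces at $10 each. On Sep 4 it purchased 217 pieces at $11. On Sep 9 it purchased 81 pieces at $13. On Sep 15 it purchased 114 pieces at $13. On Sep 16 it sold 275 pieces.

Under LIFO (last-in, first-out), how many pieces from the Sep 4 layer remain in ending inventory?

Sep 16, 275 sold [LIFO — newest first]: 114 @ $13 + 81 @ $13 + 80 @ $11 = $3,415
Ending inventory: 297 @ $10 + 137 @ $11 = $4,477

137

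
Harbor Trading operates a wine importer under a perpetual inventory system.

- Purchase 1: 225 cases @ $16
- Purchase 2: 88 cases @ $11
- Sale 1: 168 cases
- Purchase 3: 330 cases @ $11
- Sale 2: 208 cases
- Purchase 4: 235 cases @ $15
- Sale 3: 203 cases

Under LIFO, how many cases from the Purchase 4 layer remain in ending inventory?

32

Sale 1 (168) [LIFO — newest first]: 88 @ $11 + 80 @ $16 = $2,248
Sale 2 (208) [LIFO — newest first]: 208 @ $11 = $2,288
Sale 3 (203) [LIFO — newest first]: 203 @ $15 = $3,045
Total COGS = $2,248 + $2,288 + $3,045 = $7,581
Ending inventory: 145 @ $16 + 122 @ $11 + 32 @ $15 = $4,142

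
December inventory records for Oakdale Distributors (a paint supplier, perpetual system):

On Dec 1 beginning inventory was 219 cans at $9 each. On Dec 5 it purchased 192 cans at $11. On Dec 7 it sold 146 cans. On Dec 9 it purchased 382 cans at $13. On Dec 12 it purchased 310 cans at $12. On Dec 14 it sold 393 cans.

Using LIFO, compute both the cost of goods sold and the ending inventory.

Dec 7, 146 sold [LIFO — newest first]: 146 @ $11 = $1,606
Dec 14, 393 sold [LIFO — newest first]: 310 @ $12 + 83 @ $13 = $4,799
Total COGS = $1,606 + $4,799 = $6,405
Ending inventory: 219 @ $9 + 46 @ $11 + 299 @ $13 = $6,364

COGS = $6,405; ending inventory = $6,364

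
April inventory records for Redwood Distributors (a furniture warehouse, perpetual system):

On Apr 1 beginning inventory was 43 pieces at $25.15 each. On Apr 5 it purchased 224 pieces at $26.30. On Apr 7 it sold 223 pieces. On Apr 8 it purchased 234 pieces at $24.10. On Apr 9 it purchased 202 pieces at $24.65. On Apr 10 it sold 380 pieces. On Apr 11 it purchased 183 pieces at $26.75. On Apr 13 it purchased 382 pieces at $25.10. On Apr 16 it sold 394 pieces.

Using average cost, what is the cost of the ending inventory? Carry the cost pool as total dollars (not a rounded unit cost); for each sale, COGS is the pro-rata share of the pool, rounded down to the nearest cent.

After Apr 1: 43 on hand, pool $1,081.45 (≈ $25.1500 each)
After Apr 5: 267 on hand, pool $6,972.65 (≈ $26.1148 each)
Apr 7, sell 223: 223/267 × $6,972.65 → $5,823.59
After Apr 8: 278 on hand, pool $6,788.46 (≈ $24.4189 each)
After Apr 9: 480 on hand, pool $11,767.76 (≈ $24.5162 each)
Apr 10, sell 380: 380/480 × $11,767.76 → $9,316.14
After Apr 11: 283 on hand, pool $7,346.87 (≈ $25.9607 each)
After Apr 13: 665 on hand, pool $16,935.07 (≈ $25.4663 each)
Apr 16, sell 394: 394/665 × $16,935.07 → $10,033.71
Total COGS = $5,823.59 + $9,316.14 + $10,033.71 = $25,173.44
Ending inventory (cost pool remaining) = $6,901.36
Check: goods available $32,074.80 = COGS $25,173.44 + ending $6,901.36

Ending inventory = $6,901.36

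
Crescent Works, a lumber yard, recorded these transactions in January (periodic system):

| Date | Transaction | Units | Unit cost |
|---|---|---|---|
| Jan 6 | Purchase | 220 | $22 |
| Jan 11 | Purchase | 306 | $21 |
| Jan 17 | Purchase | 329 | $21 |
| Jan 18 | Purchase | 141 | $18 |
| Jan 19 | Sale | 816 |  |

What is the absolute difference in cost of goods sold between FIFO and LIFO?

$603

FIFO COGS: 220 @ $22 + 306 @ $21 + 290 @ $21 = $17,356
LIFO COGS: 141 @ $18 + 329 @ $21 + 306 @ $21 + 40 @ $22 = $16,753
Difference = |$17,356 − $16,753| = $603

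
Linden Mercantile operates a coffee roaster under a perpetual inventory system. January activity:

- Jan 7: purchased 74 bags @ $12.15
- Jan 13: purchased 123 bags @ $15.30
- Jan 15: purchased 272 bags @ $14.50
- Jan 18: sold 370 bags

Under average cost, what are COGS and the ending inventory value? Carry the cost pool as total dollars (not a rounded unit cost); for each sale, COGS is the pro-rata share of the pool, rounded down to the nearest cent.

COGS = $5,305.43; ending inventory = $1,419.57

After Jan 7: 74 on hand, pool $899.10 (≈ $12.1500 each)
After Jan 13: 197 on hand, pool $2,781.00 (≈ $14.1168 each)
After Jan 15: 469 on hand, pool $6,725.00 (≈ $14.3390 each)
Jan 18, sell 370: 370/469 × $6,725.00 → $5,305.43
Ending inventory (cost pool remaining) = $1,419.57
Check: goods available $6,725.00 = COGS $5,305.43 + ending $1,419.57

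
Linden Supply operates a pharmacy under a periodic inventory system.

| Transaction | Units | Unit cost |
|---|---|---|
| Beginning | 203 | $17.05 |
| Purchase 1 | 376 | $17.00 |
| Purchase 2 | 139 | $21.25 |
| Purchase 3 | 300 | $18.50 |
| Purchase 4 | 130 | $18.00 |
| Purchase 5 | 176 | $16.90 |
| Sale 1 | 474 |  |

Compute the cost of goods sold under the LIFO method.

COGS = $8,422.40

Sale 1 (474) [LIFO — newest first]: 176 @ $16.90 + 130 @ $18.00 + 168 @ $18.50 = $8,422.40
Ending inventory: 203 @ $17.05 + 376 @ $17.00 + 139 @ $21.25 + 132 @ $18.50 = $15,248.90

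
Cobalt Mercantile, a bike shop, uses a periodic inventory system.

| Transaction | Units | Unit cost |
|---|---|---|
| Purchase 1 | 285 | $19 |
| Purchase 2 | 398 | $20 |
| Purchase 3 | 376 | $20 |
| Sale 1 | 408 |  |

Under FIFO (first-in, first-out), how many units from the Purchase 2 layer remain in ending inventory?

Sale 1 (408) [FIFO — oldest first]: 285 @ $19 + 123 @ $20 = $7,875
Ending inventory: 275 @ $20 + 376 @ $20 = $13,020

275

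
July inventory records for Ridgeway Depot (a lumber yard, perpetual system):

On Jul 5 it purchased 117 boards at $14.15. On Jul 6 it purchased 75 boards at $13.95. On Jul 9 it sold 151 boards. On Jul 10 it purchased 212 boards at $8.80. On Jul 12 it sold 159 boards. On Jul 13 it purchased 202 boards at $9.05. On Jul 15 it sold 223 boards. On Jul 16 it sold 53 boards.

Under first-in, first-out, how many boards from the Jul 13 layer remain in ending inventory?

Jul 9, 151 sold [FIFO — oldest first]: 117 @ $14.15 + 34 @ $13.95 = $2,129.85
Jul 12, 159 sold [FIFO — oldest first]: 41 @ $13.95 + 118 @ $8.80 = $1,610.35
Jul 15, 223 sold [FIFO — oldest first]: 94 @ $8.80 + 129 @ $9.05 = $1,994.65
Jul 16, 53 sold [FIFO — oldest first]: 53 @ $9.05 = $479.65
Total COGS = $2,129.85 + $1,610.35 + $1,994.65 + $479.65 = $6,214.50
Ending inventory: 20 @ $9.05 = $181.00
Check: goods available $6,395.50 = COGS $6,214.50 + ending $181.00

20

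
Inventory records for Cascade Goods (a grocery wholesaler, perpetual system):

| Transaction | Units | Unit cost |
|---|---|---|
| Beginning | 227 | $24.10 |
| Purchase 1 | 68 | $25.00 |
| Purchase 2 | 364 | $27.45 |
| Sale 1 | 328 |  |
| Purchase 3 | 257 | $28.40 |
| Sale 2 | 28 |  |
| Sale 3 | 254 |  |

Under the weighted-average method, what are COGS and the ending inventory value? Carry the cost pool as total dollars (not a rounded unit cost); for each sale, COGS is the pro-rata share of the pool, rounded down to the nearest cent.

COGS = $16,176.85; ending inventory = $8,284.45

After Beginning: 227 on hand, pool $5,470.70 (≈ $24.1000 each)
After Purchase 1: 295 on hand, pool $7,170.70 (≈ $24.3075 each)
After Purchase 2: 659 on hand, pool $17,162.50 (≈ $26.0432 each)
Sale 1, sell 328: 328/659 × $17,162.50 → $8,542.18
After Purchase 3: 588 on hand, pool $15,919.12 (≈ $27.0733 each)
Sale 2, sell 28: 28/588 × $15,919.12 → $758.05
Sale 3, sell 254: 254/560 × $15,161.07 → $6,876.62
Total COGS = $8,542.18 + $758.05 + $6,876.62 = $16,176.85
Ending inventory (cost pool remaining) = $8,284.45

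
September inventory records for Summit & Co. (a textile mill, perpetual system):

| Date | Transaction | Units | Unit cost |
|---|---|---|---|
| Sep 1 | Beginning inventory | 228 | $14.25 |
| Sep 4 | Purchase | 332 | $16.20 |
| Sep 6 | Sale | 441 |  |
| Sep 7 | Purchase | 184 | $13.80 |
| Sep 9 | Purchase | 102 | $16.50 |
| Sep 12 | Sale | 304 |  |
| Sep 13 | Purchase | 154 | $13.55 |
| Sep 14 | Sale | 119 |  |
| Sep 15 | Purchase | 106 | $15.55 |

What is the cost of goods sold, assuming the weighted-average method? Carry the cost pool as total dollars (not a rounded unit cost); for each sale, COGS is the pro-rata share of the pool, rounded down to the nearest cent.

COGS = $13,017.98

After Sep 1: 228 on hand, pool $3,249.00 (≈ $14.2500 each)
After Sep 4: 560 on hand, pool $8,627.40 (≈ $15.4061 each)
Sep 6, sell 441: 441/560 × $8,627.40 → $6,794.07
After Sep 7: 303 on hand, pool $4,372.53 (≈ $14.4308 each)
After Sep 9: 405 on hand, pool $6,055.53 (≈ $14.9519 each)
Sep 12, sell 304: 304/405 × $6,055.53 → $4,545.38
After Sep 13: 255 on hand, pool $3,596.85 (≈ $14.1053 each)
Sep 14, sell 119: 119/255 × $3,596.85 → $1,678.53
After Sep 15: 242 on hand, pool $3,566.62 (≈ $14.7381 each)
Total COGS = $6,794.07 + $4,545.38 + $1,678.53 = $13,017.98
Ending inventory (cost pool remaining) = $3,566.62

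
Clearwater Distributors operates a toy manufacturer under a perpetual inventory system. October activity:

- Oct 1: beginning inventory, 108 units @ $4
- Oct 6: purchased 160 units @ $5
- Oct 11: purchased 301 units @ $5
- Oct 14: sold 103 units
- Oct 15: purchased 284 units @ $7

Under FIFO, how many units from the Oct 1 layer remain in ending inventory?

5

Oct 14, 103 sold [FIFO — oldest first]: 103 @ $4 = $412
Ending inventory: 5 @ $4 + 160 @ $5 + 301 @ $5 + 284 @ $7 = $4,313
Check: goods available $4,725 = COGS $412 + ending $4,313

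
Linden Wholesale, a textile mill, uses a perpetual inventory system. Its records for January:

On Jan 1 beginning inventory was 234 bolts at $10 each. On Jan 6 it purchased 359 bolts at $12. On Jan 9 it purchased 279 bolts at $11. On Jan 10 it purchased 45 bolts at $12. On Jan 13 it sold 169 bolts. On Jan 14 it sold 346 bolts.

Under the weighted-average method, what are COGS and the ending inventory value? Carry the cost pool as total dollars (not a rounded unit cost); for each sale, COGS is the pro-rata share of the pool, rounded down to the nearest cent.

COGS = $5,760.47; ending inventory = $4,496.53

After Jan 1: 234 on hand, pool $2,340.00 (≈ $10.0000 each)
After Jan 6: 593 on hand, pool $6,648.00 (≈ $11.2108 each)
After Jan 9: 872 on hand, pool $9,717.00 (≈ $11.1433 each)
After Jan 10: 917 on hand, pool $10,257.00 (≈ $11.1854 each)
Jan 13, sell 169: 169/917 × $10,257.00 → $1,890.33
Jan 14, sell 346: 346/748 × $8,366.67 → $3,870.14
Total COGS = $1,890.33 + $3,870.14 = $5,760.47
Ending inventory (cost pool remaining) = $4,496.53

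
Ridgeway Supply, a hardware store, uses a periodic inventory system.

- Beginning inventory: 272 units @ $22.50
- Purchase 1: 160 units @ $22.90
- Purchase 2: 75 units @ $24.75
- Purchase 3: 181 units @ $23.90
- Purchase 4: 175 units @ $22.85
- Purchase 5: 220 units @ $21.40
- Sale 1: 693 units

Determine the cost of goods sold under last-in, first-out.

Sale 1 (693) [LIFO — newest first]: 220 @ $21.40 + 175 @ $22.85 + 181 @ $23.90 + 75 @ $24.75 + 42 @ $22.90 = $15,850.70
Ending inventory: 272 @ $22.50 + 118 @ $22.90 = $8,822.20

COGS = $15,850.70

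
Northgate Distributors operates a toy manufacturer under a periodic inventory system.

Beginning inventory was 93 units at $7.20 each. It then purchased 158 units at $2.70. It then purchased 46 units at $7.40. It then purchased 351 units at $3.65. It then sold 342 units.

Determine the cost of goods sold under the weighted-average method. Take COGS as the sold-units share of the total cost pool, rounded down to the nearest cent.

COGS = $1,434.36

Sale 1, sell 342: 342/648 × $2,717.75 → $1,434.36
Ending inventory (cost pool remaining) = $1,283.39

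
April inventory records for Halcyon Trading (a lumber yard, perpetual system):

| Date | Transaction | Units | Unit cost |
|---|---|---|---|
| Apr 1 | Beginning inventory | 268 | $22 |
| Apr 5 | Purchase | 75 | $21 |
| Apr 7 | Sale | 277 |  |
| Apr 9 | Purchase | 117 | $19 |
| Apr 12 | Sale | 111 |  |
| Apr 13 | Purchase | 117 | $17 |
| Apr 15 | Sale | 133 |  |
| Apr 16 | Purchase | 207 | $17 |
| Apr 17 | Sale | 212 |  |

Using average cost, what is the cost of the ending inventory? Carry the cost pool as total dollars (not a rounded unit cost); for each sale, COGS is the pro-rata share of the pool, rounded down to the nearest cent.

Ending inventory = $879.43

After Apr 1: 268 on hand, pool $5,896.00 (≈ $22.0000 each)
After Apr 5: 343 on hand, pool $7,471.00 (≈ $21.7813 each)
Apr 7, sell 277: 277/343 × $7,471.00 → $6,033.43
After Apr 9: 183 on hand, pool $3,660.57 (≈ $20.0031 each)
Apr 12, sell 111: 111/183 × $3,660.57 → $2,220.34
After Apr 13: 189 on hand, pool $3,429.23 (≈ $18.1441 each)
Apr 15, sell 133: 133/189 × $3,429.23 → $2,413.16
After Apr 16: 263 on hand, pool $4,535.07 (≈ $17.2436 each)
Apr 17, sell 212: 212/263 × $4,535.07 → $3,655.64
Total COGS = $6,033.43 + $2,220.34 + $2,413.16 + $3,655.64 = $14,322.57
Ending inventory (cost pool remaining) = $879.43
Check: goods available $15,202.00 = COGS $14,322.57 + ending $879.43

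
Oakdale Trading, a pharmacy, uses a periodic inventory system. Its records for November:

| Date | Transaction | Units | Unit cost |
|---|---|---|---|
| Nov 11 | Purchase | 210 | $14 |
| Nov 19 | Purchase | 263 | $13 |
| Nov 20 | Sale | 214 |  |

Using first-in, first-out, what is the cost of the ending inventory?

Ending inventory = $3,367

Nov 20, 214 sold [FIFO — oldest first]: 210 @ $14 + 4 @ $13 = $2,992
Ending inventory: 259 @ $13 = $3,367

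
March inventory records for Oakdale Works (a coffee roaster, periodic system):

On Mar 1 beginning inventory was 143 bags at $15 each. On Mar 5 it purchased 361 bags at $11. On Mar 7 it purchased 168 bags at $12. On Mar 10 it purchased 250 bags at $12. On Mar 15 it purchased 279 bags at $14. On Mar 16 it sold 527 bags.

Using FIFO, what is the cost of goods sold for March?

COGS = $6,392

Mar 16, 527 sold [FIFO — oldest first]: 143 @ $15 + 361 @ $11 + 23 @ $12 = $6,392
Ending inventory: 145 @ $12 + 250 @ $12 + 279 @ $14 = $8,646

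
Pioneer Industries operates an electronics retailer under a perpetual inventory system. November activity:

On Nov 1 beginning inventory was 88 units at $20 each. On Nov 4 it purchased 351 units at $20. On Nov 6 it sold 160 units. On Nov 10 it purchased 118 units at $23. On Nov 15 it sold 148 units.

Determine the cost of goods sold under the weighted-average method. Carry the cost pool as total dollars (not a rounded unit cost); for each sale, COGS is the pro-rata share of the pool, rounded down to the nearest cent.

COGS = $6,291.96

After Nov 1: 88 on hand, pool $1,760.00 (≈ $20.0000 each)
After Nov 4: 439 on hand, pool $8,780.00 (≈ $20.0000 each)
Nov 6, sell 160: 160/439 × $8,780.00 → $3,200.00
After Nov 10: 397 on hand, pool $8,294.00 (≈ $20.8917 each)
Nov 15, sell 148: 148/397 × $8,294.00 → $3,091.96
Total COGS = $3,200.00 + $3,091.96 = $6,291.96
Ending inventory (cost pool remaining) = $5,202.04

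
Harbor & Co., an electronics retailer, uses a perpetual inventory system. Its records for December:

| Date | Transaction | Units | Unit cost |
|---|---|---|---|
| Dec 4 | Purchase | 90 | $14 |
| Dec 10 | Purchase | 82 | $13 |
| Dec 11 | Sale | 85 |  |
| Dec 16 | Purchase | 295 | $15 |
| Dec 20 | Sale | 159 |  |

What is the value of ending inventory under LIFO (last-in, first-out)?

Dec 11, 85 sold [LIFO — newest first]: 82 @ $13 + 3 @ $14 = $1,108
Dec 20, 159 sold [LIFO — newest first]: 159 @ $15 = $2,385
Total COGS = $1,108 + $2,385 = $3,493
Ending inventory: 87 @ $14 + 136 @ $15 = $3,258

Ending inventory = $3,258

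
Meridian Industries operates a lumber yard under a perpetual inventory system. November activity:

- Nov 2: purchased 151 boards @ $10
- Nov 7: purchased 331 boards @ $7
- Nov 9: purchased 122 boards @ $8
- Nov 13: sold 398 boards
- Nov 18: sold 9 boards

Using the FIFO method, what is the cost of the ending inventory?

Nov 13, 398 sold [FIFO — oldest first]: 151 @ $10 + 247 @ $7 = $3,239
Nov 18, 9 sold [FIFO — oldest first]: 9 @ $7 = $63
Total COGS = $3,239 + $63 = $3,302
Ending inventory: 75 @ $7 + 122 @ $8 = $1,501
Check: goods available $4,803 = COGS $3,302 + ending $1,501

Ending inventory = $1,501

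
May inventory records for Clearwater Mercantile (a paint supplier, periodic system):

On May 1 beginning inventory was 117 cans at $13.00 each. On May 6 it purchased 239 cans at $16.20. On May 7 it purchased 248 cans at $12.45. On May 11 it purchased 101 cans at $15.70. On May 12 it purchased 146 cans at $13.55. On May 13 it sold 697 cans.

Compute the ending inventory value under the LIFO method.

May 13, 697 sold [LIFO — newest first]: 146 @ $13.55 + 101 @ $15.70 + 248 @ $12.45 + 202 @ $16.20 = $9,924.00
Ending inventory: 117 @ $13.00 + 37 @ $16.20 = $2,120.40
Check: goods available $12,044.40 = COGS $9,924.00 + ending $2,120.40

Ending inventory = $2,120.40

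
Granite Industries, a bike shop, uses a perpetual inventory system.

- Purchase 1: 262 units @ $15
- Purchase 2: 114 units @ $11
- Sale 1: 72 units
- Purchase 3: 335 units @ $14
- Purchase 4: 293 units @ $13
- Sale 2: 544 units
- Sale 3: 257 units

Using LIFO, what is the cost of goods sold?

COGS = $11,718

Sale 1 (72) [LIFO — newest first]: 72 @ $11 = $792
Sale 2 (544) [LIFO — newest first]: 293 @ $13 + 251 @ $14 = $7,323
Sale 3 (257) [LIFO — newest first]: 84 @ $14 + 42 @ $11 + 131 @ $15 = $3,603
Total COGS = $792 + $7,323 + $3,603 = $11,718
Ending inventory: 131 @ $15 = $1,965
Check: goods available $13,683 = COGS $11,718 + ending $1,965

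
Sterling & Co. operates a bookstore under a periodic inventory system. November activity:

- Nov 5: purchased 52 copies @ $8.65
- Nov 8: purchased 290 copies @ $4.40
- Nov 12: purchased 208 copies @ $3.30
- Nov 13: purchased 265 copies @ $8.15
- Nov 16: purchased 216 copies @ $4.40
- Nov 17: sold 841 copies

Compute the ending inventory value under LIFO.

Ending inventory = $1,057.00

Nov 17, 841 sold [LIFO — newest first]: 216 @ $4.40 + 265 @ $8.15 + 208 @ $3.30 + 152 @ $4.40 = $4,465.35
Ending inventory: 52 @ $8.65 + 138 @ $4.40 = $1,057.00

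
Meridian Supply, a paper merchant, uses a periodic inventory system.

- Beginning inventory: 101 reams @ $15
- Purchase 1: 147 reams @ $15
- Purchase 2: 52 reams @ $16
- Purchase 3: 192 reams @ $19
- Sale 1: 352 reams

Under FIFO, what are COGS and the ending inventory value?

COGS = $5,540; ending inventory = $2,660

Sale 1 (352) [FIFO — oldest first]: 101 @ $15 + 147 @ $15 + 52 @ $16 + 52 @ $19 = $5,540
Ending inventory: 140 @ $19 = $2,660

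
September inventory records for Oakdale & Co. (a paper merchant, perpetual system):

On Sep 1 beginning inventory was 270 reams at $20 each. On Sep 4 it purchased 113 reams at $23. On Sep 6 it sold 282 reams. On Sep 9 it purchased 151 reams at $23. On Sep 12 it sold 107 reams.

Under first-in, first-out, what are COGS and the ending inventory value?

Sep 6, 282 sold [FIFO — oldest first]: 270 @ $20 + 12 @ $23 = $5,676
Sep 12, 107 sold [FIFO — oldest first]: 101 @ $23 + 6 @ $23 = $2,461
Total COGS = $5,676 + $2,461 = $8,137
Ending inventory: 145 @ $23 = $3,335

COGS = $8,137; ending inventory = $3,335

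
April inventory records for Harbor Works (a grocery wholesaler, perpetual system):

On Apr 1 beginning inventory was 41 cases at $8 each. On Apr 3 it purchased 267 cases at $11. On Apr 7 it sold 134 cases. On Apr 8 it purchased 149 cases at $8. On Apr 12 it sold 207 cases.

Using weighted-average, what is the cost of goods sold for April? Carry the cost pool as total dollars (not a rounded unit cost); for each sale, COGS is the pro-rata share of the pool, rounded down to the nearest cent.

After Apr 1: 41 on hand, pool $328.00 (≈ $8.0000 each)
After Apr 3: 308 on hand, pool $3,265.00 (≈ $10.6006 each)
Apr 7, sell 134: 134/308 × $3,265.00 → $1,420.48
After Apr 8: 323 on hand, pool $3,036.52 (≈ $9.4010 each)
Apr 12, sell 207: 207/323 × $3,036.52 → $1,946.00
Total COGS = $1,420.48 + $1,946.00 = $3,366.48
Ending inventory (cost pool remaining) = $1,090.52

COGS = $3,366.48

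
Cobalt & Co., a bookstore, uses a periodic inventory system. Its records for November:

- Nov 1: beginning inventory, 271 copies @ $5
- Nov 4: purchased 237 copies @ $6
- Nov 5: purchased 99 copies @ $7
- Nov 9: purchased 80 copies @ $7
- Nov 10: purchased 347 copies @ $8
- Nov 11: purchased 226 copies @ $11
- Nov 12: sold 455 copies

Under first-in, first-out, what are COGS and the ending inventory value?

COGS = $2,459; ending inventory = $6,833

Nov 12, 455 sold [FIFO — oldest first]: 271 @ $5 + 184 @ $6 = $2,459
Ending inventory: 53 @ $6 + 99 @ $7 + 80 @ $7 + 347 @ $8 + 226 @ $11 = $6,833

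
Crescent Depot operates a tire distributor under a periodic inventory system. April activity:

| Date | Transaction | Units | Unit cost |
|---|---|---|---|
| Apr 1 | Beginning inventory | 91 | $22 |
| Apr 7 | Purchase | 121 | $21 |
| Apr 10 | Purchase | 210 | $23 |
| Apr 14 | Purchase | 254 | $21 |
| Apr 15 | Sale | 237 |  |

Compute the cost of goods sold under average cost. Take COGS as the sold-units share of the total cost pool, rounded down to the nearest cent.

COGS = $5,156.15

Apr 15, sell 237: 237/676 × $14,707.00 → $5,156.15
Ending inventory (cost pool remaining) = $9,550.85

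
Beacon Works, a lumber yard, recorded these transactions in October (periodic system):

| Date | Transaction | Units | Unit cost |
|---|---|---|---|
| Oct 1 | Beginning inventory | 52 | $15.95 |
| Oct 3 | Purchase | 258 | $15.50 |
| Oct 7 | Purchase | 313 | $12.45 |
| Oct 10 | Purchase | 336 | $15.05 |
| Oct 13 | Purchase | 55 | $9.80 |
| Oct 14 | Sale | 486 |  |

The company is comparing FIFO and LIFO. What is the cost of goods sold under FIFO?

FIFO COGS: 52 @ $15.95 + 258 @ $15.50 + 176 @ $12.45 = $7,019.60
LIFO COGS: 55 @ $9.80 + 336 @ $15.05 + 95 @ $12.45 = $6,778.55

COGS = $7,019.60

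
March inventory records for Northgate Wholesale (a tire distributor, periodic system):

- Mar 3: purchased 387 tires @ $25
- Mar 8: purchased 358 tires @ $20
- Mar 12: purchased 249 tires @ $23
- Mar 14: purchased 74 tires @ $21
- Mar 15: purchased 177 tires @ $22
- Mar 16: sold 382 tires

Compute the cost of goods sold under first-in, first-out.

Mar 16, 382 sold [FIFO — oldest first]: 382 @ $25 = $9,550
Ending inventory: 5 @ $25 + 358 @ $20 + 249 @ $23 + 74 @ $21 + 177 @ $22 = $18,460

COGS = $9,550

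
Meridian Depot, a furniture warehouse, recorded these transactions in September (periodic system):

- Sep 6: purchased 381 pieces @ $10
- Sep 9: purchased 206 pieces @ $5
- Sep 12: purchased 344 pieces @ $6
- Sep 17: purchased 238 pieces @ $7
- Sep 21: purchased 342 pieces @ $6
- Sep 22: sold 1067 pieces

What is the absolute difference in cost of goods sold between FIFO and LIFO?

FIFO COGS: 381 @ $10 + 206 @ $5 + 344 @ $6 + 136 @ $7 = $7,856
LIFO COGS: 342 @ $6 + 238 @ $7 + 344 @ $6 + 143 @ $5 = $6,497
Difference = |$7,856 − $6,497| = $1,359

$1,359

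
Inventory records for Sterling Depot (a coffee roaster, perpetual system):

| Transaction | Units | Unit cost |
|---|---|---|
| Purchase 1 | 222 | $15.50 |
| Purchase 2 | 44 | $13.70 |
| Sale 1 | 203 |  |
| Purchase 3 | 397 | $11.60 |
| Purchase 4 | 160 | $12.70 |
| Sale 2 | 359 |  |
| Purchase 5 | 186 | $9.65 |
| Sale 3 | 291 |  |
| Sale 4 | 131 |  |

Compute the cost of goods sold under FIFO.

Sale 1 (203) [FIFO — oldest first]: 203 @ $15.50 = $3,146.50
Sale 2 (359) [FIFO — oldest first]: 19 @ $15.50 + 44 @ $13.70 + 296 @ $11.60 = $4,330.90
Sale 3 (291) [FIFO — oldest first]: 101 @ $11.60 + 160 @ $12.70 + 30 @ $9.65 = $3,493.10
Sale 4 (131) [FIFO — oldest first]: 131 @ $9.65 = $1,264.15
Total COGS = $3,146.50 + $4,330.90 + $3,493.10 + $1,264.15 = $12,234.65
Ending inventory: 25 @ $9.65 = $241.25

COGS = $12,234.65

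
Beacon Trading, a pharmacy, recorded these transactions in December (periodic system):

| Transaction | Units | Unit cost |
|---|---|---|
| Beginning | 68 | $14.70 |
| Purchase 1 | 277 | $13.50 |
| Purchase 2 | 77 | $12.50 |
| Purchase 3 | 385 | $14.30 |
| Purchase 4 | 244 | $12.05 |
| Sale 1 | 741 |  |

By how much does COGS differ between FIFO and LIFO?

FIFO COGS: 68 @ $14.70 + 277 @ $13.50 + 77 @ $12.50 + 319 @ $14.30 = $10,263.30
LIFO COGS: 244 @ $12.05 + 385 @ $14.30 + 77 @ $12.50 + 35 @ $13.50 = $9,880.70
Difference = |$10,263.30 − $9,880.70| = $382.60

$382.60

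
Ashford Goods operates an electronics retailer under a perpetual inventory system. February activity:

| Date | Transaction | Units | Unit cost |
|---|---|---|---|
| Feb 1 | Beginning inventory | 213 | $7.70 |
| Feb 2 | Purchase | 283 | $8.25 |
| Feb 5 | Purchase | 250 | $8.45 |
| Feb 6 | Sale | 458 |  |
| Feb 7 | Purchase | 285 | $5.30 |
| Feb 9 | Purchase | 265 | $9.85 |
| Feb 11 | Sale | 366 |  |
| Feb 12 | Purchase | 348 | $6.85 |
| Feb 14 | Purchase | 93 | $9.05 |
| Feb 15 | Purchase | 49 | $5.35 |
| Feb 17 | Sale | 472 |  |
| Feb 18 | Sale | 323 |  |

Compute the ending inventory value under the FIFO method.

Ending inventory = $1,275.05

Feb 6, 458 sold [FIFO — oldest first]: 213 @ $7.70 + 245 @ $8.25 = $3,661.35
Feb 11, 366 sold [FIFO — oldest first]: 38 @ $8.25 + 250 @ $8.45 + 78 @ $5.30 = $2,839.40
Feb 17, 472 sold [FIFO — oldest first]: 207 @ $5.30 + 265 @ $9.85 = $3,707.35
Feb 18, 323 sold [FIFO — oldest first]: 323 @ $6.85 = $2,212.55
Total COGS = $3,661.35 + $2,839.40 + $3,707.35 + $2,212.55 = $12,420.65
Ending inventory: 25 @ $6.85 + 93 @ $9.05 + 49 @ $5.35 = $1,275.05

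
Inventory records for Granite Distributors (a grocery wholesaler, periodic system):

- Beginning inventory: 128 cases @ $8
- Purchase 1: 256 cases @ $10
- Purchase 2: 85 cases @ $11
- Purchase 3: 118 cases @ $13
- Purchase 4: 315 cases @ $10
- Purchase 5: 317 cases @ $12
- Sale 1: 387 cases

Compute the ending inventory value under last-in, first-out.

Ending inventory = $8,503

Sale 1 (387) [LIFO — newest first]: 317 @ $12 + 70 @ $10 = $4,504
Ending inventory: 128 @ $8 + 256 @ $10 + 85 @ $11 + 118 @ $13 + 245 @ $10 = $8,503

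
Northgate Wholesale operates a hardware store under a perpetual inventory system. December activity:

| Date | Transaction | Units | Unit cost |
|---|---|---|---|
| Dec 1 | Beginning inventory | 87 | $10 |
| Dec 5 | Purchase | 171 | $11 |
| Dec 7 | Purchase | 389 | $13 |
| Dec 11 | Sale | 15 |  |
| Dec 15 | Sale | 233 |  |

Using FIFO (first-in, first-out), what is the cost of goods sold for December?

Dec 11, 15 sold [FIFO — oldest first]: 15 @ $10 = $150
Dec 15, 233 sold [FIFO — oldest first]: 72 @ $10 + 161 @ $11 = $2,491
Total COGS = $150 + $2,491 = $2,641
Ending inventory: 10 @ $11 + 389 @ $13 = $5,167

COGS = $2,641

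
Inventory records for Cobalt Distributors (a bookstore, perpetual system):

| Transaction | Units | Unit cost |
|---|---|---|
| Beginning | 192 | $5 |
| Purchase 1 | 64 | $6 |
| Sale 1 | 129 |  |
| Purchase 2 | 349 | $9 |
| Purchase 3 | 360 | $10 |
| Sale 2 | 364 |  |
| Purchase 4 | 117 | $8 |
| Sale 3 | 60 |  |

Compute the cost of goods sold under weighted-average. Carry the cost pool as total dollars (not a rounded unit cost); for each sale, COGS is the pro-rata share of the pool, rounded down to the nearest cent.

COGS = $4,424.02

After Beginning: 192 on hand, pool $960.00 (≈ $5.0000 each)
After Purchase 1: 256 on hand, pool $1,344.00 (≈ $5.2500 each)
Sale 1, sell 129: 129/256 × $1,344.00 → $677.25
After Purchase 2: 476 on hand, pool $3,807.75 (≈ $7.9995 each)
After Purchase 3: 836 on hand, pool $7,407.75 (≈ $8.8609 each)
Sale 2, sell 364: 364/836 × $7,407.75 → $3,225.38
After Purchase 4: 589 on hand, pool $5,118.37 (≈ $8.6899 each)
Sale 3, sell 60: 60/589 × $5,118.37 → $521.39
Total COGS = $677.25 + $3,225.38 + $521.39 = $4,424.02
Ending inventory (cost pool remaining) = $4,596.98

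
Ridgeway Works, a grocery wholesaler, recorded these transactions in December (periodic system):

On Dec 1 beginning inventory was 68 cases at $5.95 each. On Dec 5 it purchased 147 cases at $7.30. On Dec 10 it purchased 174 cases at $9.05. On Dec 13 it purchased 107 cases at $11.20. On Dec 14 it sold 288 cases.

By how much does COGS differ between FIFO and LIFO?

$685.85

FIFO COGS: 68 @ $5.95 + 147 @ $7.30 + 73 @ $9.05 = $2,138.35
LIFO COGS: 107 @ $11.20 + 174 @ $9.05 + 7 @ $7.30 = $2,824.20
Difference = |$2,138.35 − $2,824.20| = $685.85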